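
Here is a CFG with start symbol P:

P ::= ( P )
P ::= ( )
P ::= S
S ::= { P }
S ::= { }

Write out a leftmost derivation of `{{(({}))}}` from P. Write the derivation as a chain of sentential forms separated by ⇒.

P ⇒ S ⇒ {P} ⇒ {S} ⇒ {{P}} ⇒ {{(P)}} ⇒ {{((P))}} ⇒ {{((S))}} ⇒ {{(({}))}}

P ⇒ S   [P ::= S]
S ⇒ {P}   [S ::= { P }]
{P} ⇒ {S}   [P ::= S]
{S} ⇒ {{P}}   [S ::= { P }]
{{P}} ⇒ {{(P)}}   [P ::= ( P )]
{{(P)}} ⇒ {{((P))}}   [P ::= ( P )]
{{((P))}} ⇒ {{((S))}}   [P ::= S]
{{((S))}} ⇒ {{(({}))}}   [S ::= { }]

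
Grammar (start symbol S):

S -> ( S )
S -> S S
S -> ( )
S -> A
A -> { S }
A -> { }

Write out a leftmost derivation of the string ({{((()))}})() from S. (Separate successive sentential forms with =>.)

S => SS => (S)S => (A)S => ({S})S => ({A})S => ({{S}})S => ({{(S)}})S => ({{((S))}})S => ({{((()))}})S => ({{((()))}})()

S => SS   [S -> S S]
SS => (S)S   [S -> ( S )]
(S)S => (A)S   [S -> A]
(A)S => ({S})S   [A -> { S }]
({S})S => ({A})S   [S -> A]
({A})S => ({{S}})S   [A -> { S }]
({{S}})S => ({{(S)}})S   [S -> ( S )]
({{(S)}})S => ({{((S))}})S   [S -> ( S )]
({{((S))}})S => ({{((()))}})S   [S -> ( )]
({{((()))}})S => ({{((()))}})()   [S -> ( )]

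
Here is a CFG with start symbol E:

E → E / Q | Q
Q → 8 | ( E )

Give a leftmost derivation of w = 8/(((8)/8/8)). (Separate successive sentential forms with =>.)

E=>E/Q=>Q/Q=>8/Q=>8/(E)=>8/(Q)=>8/((E))=>8/((E/Q))=>8/((E/Q/Q))=>8/((Q/Q/Q))=>8/(((E)/Q/Q))=>8/(((Q)/Q/Q))=>8/(((8)/Q/Q))=>8/(((8)/8/Q))=>8/(((8)/8/8))

E => E/Q   [E → E / Q]
E/Q => Q/Q   [E → Q]
Q/Q => 8/Q   [Q → 8]
8/Q => 8/(E)   [Q → ( E )]
8/(E) => 8/(Q)   [E → Q]
8/(Q) => 8/((E))   [Q → ( E )]
8/((E)) => 8/((E/Q))   [E → E / Q]
8/((E/Q)) => 8/((E/Q/Q))   [E → E / Q]
8/((E/Q/Q)) => 8/((Q/Q/Q))   [E → Q]
8/((Q/Q/Q)) => 8/(((E)/Q/Q))   [Q → ( E )]
8/(((E)/Q/Q)) => 8/(((Q)/Q/Q))   [E → Q]
8/(((Q)/Q/Q)) => 8/(((8)/Q/Q))   [Q → 8]
8/(((8)/Q/Q)) => 8/(((8)/8/Q))   [Q → 8]
8/(((8)/8/Q)) => 8/(((8)/8/8))   [Q → 8]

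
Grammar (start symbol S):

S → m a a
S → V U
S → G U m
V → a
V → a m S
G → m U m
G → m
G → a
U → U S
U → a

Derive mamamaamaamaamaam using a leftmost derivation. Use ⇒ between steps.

S ⇒ GUm ⇒ mUmUm ⇒ mamUm ⇒ mamUSm ⇒ mamUSSm ⇒ mamUSSSm ⇒ mamUSSSSm ⇒ mamaSSSSm ⇒ mamamaaSSSm ⇒ mamamaamaaSSm ⇒ mamamaamaamaaSm ⇒ mamamaamaamaamaam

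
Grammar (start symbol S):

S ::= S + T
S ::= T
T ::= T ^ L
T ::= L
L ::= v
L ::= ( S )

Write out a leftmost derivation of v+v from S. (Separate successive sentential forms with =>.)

S=>S+T=>T+T=>L+T=>v+T=>v+L=>v+v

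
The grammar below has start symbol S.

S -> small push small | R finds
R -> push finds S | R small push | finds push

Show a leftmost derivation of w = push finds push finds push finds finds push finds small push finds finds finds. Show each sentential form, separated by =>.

S => R finds => push finds S finds => push finds R finds finds => push finds push finds S finds finds => push finds push finds R finds finds finds => push finds push finds R small push finds finds finds => push finds push finds push finds S small push finds finds finds => push finds push finds push finds R finds small push finds finds finds => push finds push finds push finds finds push finds small push finds finds finds

S => R finds   [S -> R finds]
R finds => push finds S finds   [R -> push finds S]
push finds S finds => push finds R finds finds   [S -> R finds]
push finds R finds finds => push finds push finds S finds finds   [R -> push finds S]
push finds push finds S finds finds => push finds push finds R finds finds finds   [S -> R finds]
push finds push finds R finds finds finds => push finds push finds R small push finds finds finds   [R -> R small push]
push finds push finds R small push finds finds finds => push finds push finds push finds S small push finds finds finds   [R -> push finds S]
push finds push finds push finds S small push finds finds finds => push finds push finds push finds R finds small push finds finds finds   [S -> R finds]
push finds push finds push finds R finds small push finds finds finds => push finds push finds push finds finds push finds small push finds finds finds   [R -> finds push]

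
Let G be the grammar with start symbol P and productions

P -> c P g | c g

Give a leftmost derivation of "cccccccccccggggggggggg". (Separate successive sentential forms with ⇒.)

P ⇒ cPg ⇒ ccPgg ⇒ cccPggg ⇒ ccccPgggg ⇒ cccccPggggg ⇒ ccccccPgggggg ⇒ cccccccPggggggg ⇒ ccccccccPgggggggg ⇒ cccccccccPggggggggg ⇒ ccccccccccPgggggggggg ⇒ cccccccccccggggggggggg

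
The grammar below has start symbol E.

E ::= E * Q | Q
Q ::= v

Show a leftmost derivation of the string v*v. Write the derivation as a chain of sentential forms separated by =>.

E => E*Q   [E ::= E * Q]
E*Q => Q*Q   [E ::= Q]
Q*Q => v*Q   [Q ::= v]
v*Q => v*v   [Q ::= v]

E => E*Q => Q*Q => v*Q => v*v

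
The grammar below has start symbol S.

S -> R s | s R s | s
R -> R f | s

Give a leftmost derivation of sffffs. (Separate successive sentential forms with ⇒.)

S⇒Rs⇒Rfs⇒Rffs⇒Rfffs⇒Rffffs⇒sffffs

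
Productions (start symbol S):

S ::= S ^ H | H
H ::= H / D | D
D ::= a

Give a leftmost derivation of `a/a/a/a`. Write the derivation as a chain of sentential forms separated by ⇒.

S ⇒ H   [S ::= H]
H ⇒ H/D   [H ::= H / D]
H/D ⇒ H/D/D   [H ::= H / D]
H/D/D ⇒ H/D/D/D   [H ::= H / D]
H/D/D/D ⇒ D/D/D/D   [H ::= D]
D/D/D/D ⇒ a/D/D/D   [D ::= a]
a/D/D/D ⇒ a/a/D/D   [D ::= a]
a/a/D/D ⇒ a/a/a/D   [D ::= a]
a/a/a/D ⇒ a/a/a/a   [D ::= a]

S⇒H⇒H/D⇒H/D/D⇒H/D/D/D⇒D/D/D/D⇒a/D/D/D⇒a/a/D/D⇒a/a/a/D⇒a/a/a/a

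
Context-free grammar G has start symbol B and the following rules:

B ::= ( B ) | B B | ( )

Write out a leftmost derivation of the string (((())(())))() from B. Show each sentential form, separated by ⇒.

B ⇒ BB   [B ::= B B]
BB ⇒ (B)B   [B ::= ( B )]
(B)B ⇒ ((B))B   [B ::= ( B )]
((B))B ⇒ ((BB))B   [B ::= B B]
((BB))B ⇒ (((B)B))B   [B ::= ( B )]
(((B)B))B ⇒ (((())B))B   [B ::= ( )]
(((())B))B ⇒ (((())(B)))B   [B ::= ( B )]
(((())(B)))B ⇒ (((())(())))B   [B ::= ( )]
(((())(())))B ⇒ (((())(())))()   [B ::= ( )]

B ⇒ BB ⇒ (B)B ⇒ ((B))B ⇒ ((BB))B ⇒ (((B)B))B ⇒ (((())B))B ⇒ (((())(B)))B ⇒ (((())(())))B ⇒ (((())(())))()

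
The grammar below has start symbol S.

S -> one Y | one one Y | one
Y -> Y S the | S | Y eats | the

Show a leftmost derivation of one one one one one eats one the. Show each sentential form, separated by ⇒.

S ⇒ one one Y ⇒ one one Y S the ⇒ one one S S the ⇒ one one one one Y S the ⇒ one one one one Y eats S the ⇒ one one one one S eats S the ⇒ one one one one one eats S the ⇒ one one one one one eats one the

S ⇒ one one Y   [S -> one one Y]
one one Y ⇒ one one Y S the   [Y -> Y S the]
one one Y S the ⇒ one one S S the   [Y -> S]
one one S S the ⇒ one one one one Y S the   [S -> one one Y]
one one one one Y S the ⇒ one one one one Y eats S the   [Y -> Y eats]
one one one one Y eats S the ⇒ one one one one S eats S the   [Y -> S]
one one one one S eats S the ⇒ one one one one one eats S the   [S -> one]
one one one one one eats S the ⇒ one one one one one eats one the   [S -> one]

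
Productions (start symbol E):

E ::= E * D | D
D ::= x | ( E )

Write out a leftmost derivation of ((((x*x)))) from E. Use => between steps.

E => D => (E) => (D) => ((E)) => ((D)) => (((E))) => (((D))) => ((((E)))) => ((((E*D)))) => ((((D*D)))) => ((((x*D)))) => ((((x*x))))

E => D   [E ::= D]
D => (E)   [D ::= ( E )]
(E) => (D)   [E ::= D]
(D) => ((E))   [D ::= ( E )]
((E)) => ((D))   [E ::= D]
((D)) => (((E)))   [D ::= ( E )]
(((E))) => (((D)))   [E ::= D]
(((D))) => ((((E))))   [D ::= ( E )]
((((E)))) => ((((E*D))))   [E ::= E * D]
((((E*D)))) => ((((D*D))))   [E ::= D]
((((D*D)))) => ((((x*D))))   [D ::= x]
((((x*D)))) => ((((x*x))))   [D ::= x]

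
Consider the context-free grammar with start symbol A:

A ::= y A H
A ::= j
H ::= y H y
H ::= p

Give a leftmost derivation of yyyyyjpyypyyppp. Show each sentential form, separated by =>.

A => yAH => yyAHH => yyyAHHH => yyyyAHHHH => yyyyyAHHHHH => yyyyyjHHHHH => yyyyyjpHHHH => yyyyyjpyHyHHH => yyyyyjpyyHyyHHH => yyyyyjpyypyyHHH => yyyyyjpyypyypHH => yyyyyjpyypyyppH => yyyyyjpyypyyppp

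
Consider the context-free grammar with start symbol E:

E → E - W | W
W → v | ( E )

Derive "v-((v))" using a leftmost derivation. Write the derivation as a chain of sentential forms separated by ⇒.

E ⇒ E-W ⇒ W-W ⇒ v-W ⇒ v-(E) ⇒ v-(W) ⇒ v-((E)) ⇒ v-((W)) ⇒ v-((v))

E ⇒ E-W   [E → E - W]
E-W ⇒ W-W   [E → W]
W-W ⇒ v-W   [W → v]
v-W ⇒ v-(E)   [W → ( E )]
v-(E) ⇒ v-(W)   [E → W]
v-(W) ⇒ v-((E))   [W → ( E )]
v-((E)) ⇒ v-((W))   [E → W]
v-((W)) ⇒ v-((v))   [W → v]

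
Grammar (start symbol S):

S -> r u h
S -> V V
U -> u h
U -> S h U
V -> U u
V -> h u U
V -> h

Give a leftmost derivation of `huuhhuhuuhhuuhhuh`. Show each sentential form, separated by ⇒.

S⇒VV⇒huUV⇒huuhV⇒huuhhuU⇒huuhhuShU⇒huuhhuVVhU⇒huuhhuhuUVhU⇒huuhhuhuuhVhU⇒huuhhuhuuhhuUhU⇒huuhhuhuuhhuuhhU⇒huuhhuhuuhhuuhhuh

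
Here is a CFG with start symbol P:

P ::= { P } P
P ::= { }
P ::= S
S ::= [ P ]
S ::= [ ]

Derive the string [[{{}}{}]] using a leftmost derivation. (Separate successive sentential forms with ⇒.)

P ⇒ S   [P ::= S]
S ⇒ [P]   [S ::= [ P ]]
[P] ⇒ [S]   [P ::= S]
[S] ⇒ [[P]]   [S ::= [ P ]]
[[P]] ⇒ [[{P}P]]   [P ::= { P } P]
[[{P}P]] ⇒ [[{{}}P]]   [P ::= { }]
[[{{}}P]] ⇒ [[{{}}{}]]   [P ::= { }]

P ⇒ S ⇒ [P] ⇒ [S] ⇒ [[P]] ⇒ [[{P}P]] ⇒ [[{{}}P]] ⇒ [[{{}}{}]]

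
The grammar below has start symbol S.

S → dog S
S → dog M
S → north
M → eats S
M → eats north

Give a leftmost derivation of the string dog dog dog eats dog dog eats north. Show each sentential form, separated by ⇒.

S ⇒ dog S   [S → dog S]
dog S ⇒ dog dog S   [S → dog S]
dog dog S ⇒ dog dog dog M   [S → dog M]
dog dog dog M ⇒ dog dog dog eats S   [M → eats S]
dog dog dog eats S ⇒ dog dog dog eats dog S   [S → dog S]
dog dog dog eats dog S ⇒ dog dog dog eats dog dog M   [S → dog M]
dog dog dog eats dog dog M ⇒ dog dog dog eats dog dog eats north   [M → eats north]

S ⇒ dog S ⇒ dog dog S ⇒ dog dog dog M ⇒ dog dog dog eats S ⇒ dog dog dog eats dog S ⇒ dog dog dog eats dog dog M ⇒ dog dog dog eats dog dog eats north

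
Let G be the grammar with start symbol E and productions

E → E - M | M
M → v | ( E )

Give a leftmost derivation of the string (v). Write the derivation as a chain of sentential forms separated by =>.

E => M   [E → M]
M => (E)   [M → ( E )]
(E) => (M)   [E → M]
(M) => (v)   [M → v]

E => M => (E) => (M) => (v)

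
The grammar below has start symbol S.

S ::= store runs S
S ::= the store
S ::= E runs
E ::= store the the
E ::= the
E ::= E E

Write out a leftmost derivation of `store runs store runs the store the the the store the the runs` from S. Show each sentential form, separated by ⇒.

S ⇒ store runs S ⇒ store runs store runs S ⇒ store runs store runs E runs ⇒ store runs store runs E E runs ⇒ store runs store runs E E E runs ⇒ store runs store runs E E E E runs ⇒ store runs store runs the E E E runs ⇒ store runs store runs the store the the E E runs ⇒ store runs store runs the store the the the E runs ⇒ store runs store runs the store the the the store the the runs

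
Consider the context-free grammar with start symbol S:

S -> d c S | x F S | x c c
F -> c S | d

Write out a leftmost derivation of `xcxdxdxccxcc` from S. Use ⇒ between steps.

S ⇒ xFS ⇒ xcSS ⇒ xcxFSS ⇒ xcxdSS ⇒ xcxdxFSS ⇒ xcxdxdSS ⇒ xcxdxdxccS ⇒ xcxdxdxccxcc

S ⇒ xFS   [S -> x F S]
xFS ⇒ xcSS   [F -> c S]
xcSS ⇒ xcxFSS   [S -> x F S]
xcxFSS ⇒ xcxdSS   [F -> d]
xcxdSS ⇒ xcxdxFSS   [S -> x F S]
xcxdxFSS ⇒ xcxdxdSS   [F -> d]
xcxdxdSS ⇒ xcxdxdxccS   [S -> x c c]
xcxdxdxccS ⇒ xcxdxdxccxcc   [S -> x c c]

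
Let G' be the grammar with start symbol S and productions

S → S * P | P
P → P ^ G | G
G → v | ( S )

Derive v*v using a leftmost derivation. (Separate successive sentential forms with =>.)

S=>S*P=>P*P=>G*P=>v*P=>v*G=>v*v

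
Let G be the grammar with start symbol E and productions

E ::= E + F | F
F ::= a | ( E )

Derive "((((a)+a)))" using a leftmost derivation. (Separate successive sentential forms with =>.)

E => F => (E) => (F) => ((E)) => ((F)) => (((E))) => (((E+F))) => (((F+F))) => ((((E)+F))) => ((((F)+F))) => ((((a)+F))) => ((((a)+a)))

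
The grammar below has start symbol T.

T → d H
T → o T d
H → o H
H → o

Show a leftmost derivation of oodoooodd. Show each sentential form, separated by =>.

T=>oTd=>ooTdd=>oodHdd=>oodoHdd=>oodooHdd=>oodoooHdd=>oodoooodd

T => oTd   [T → o T d]
oTd => ooTdd   [T → o T d]
ooTdd => oodHdd   [T → d H]
oodHdd => oodoHdd   [H → o H]
oodoHdd => oodooHdd   [H → o H]
oodooHdd => oodoooHdd   [H → o H]
oodoooHdd => oodoooodd   [H → o]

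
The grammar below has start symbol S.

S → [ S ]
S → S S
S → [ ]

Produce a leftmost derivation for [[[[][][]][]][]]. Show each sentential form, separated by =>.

S=>[S]=>[SS]=>[[S]S]=>[[SS]S]=>[[[S]S]S]=>[[[SS]S]S]=>[[[SSS]S]S]=>[[[[]SS]S]S]=>[[[[][]S]S]S]=>[[[[][][]]S]S]=>[[[[][][]][]]S]=>[[[[][][]][]][]]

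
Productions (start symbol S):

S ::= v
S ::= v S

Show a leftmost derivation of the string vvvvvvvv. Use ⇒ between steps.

S⇒vS⇒vvS⇒vvvS⇒vvvvS⇒vvvvvS⇒vvvvvvS⇒vvvvvvvS⇒vvvvvvvv

S ⇒ vS   [S ::= v S]
vS ⇒ vvS   [S ::= v S]
vvS ⇒ vvvS   [S ::= v S]
vvvS ⇒ vvvvS   [S ::= v S]
vvvvS ⇒ vvvvvS   [S ::= v S]
vvvvvS ⇒ vvvvvvS   [S ::= v S]
vvvvvvS ⇒ vvvvvvvS   [S ::= v S]
vvvvvvvS ⇒ vvvvvvvv   [S ::= v]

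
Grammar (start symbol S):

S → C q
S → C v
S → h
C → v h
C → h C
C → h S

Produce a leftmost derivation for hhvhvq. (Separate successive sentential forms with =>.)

S => Cq   [S → C q]
Cq => hCq   [C → h C]
hCq => hhSq   [C → h S]
hhSq => hhCvq   [S → C v]
hhCvq => hhvhvq   [C → v h]

S=>Cq=>hCq=>hhSq=>hhCvq=>hhvhvq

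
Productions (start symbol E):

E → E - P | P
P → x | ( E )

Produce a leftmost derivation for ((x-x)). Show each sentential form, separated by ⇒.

E ⇒ P ⇒ (E) ⇒ (P) ⇒ ((E)) ⇒ ((E-P)) ⇒ ((P-P)) ⇒ ((x-P)) ⇒ ((x-x))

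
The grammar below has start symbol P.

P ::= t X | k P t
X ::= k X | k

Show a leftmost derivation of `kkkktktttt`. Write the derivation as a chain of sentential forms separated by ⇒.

P ⇒ kPt ⇒ kkPtt ⇒ kkkPttt ⇒ kkkkPtttt ⇒ kkkktXtttt ⇒ kkkktktttt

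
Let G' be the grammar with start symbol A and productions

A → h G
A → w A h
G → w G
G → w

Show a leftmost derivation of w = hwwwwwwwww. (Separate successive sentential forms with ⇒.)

A⇒hG⇒hwG⇒hwwG⇒hwwwG⇒hwwwwG⇒hwwwwwG⇒hwwwwwwG⇒hwwwwwwwG⇒hwwwwwwwwG⇒hwwwwwwwww

A ⇒ hG   [A → h G]
hG ⇒ hwG   [G → w G]
hwG ⇒ hwwG   [G → w G]
hwwG ⇒ hwwwG   [G → w G]
hwwwG ⇒ hwwwwG   [G → w G]
hwwwwG ⇒ hwwwwwG   [G → w G]
hwwwwwG ⇒ hwwwwwwG   [G → w G]
hwwwwwwG ⇒ hwwwwwwwG   [G → w G]
hwwwwwwwG ⇒ hwwwwwwwwG   [G → w G]
hwwwwwwwwG ⇒ hwwwwwwwww   [G → w]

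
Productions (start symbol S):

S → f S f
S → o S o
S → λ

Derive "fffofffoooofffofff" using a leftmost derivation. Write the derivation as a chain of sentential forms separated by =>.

S=>fSf=>ffSff=>fffSfff=>fffoSofff=>fffofSfofff=>fffoffSffofff=>fffofffSfffofff=>fffofffoSofffofff=>fffofffooSoofffofff=>fffofffoooofffofff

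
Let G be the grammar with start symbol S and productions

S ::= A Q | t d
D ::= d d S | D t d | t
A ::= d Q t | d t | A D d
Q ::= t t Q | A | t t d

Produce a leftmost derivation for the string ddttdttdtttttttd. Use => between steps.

S=>AQ=>dQtQ=>dAtQ=>ddQttQ=>ddttQttQ=>ddttAttQ=>ddttdQtttQ=>ddttdttdtttQ=>ddttdttdtttttQ=>ddttdttdtttttttd

S => AQ   [S ::= A Q]
AQ => dQtQ   [A ::= d Q t]
dQtQ => dAtQ   [Q ::= A]
dAtQ => ddQttQ   [A ::= d Q t]
ddQttQ => ddttQttQ   [Q ::= t t Q]
ddttQttQ => ddttAttQ   [Q ::= A]
ddttAttQ => ddttdQtttQ   [A ::= d Q t]
ddttdQtttQ => ddttdttdtttQ   [Q ::= t t d]
ddttdttdtttQ => ddttdttdtttttQ   [Q ::= t t Q]
ddttdttdtttttQ => ddttdttdtttttttd   [Q ::= t t d]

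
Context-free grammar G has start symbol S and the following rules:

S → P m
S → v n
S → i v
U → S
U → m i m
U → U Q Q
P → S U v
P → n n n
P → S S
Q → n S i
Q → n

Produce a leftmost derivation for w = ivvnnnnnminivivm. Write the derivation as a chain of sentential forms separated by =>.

S => Pm => SUvm => ivUvm => ivUQQvm => ivSQQvm => ivvnQQvm => ivvnnSiQvm => ivvnnPmiQvm => ivvnnnnnmiQvm => ivvnnnnnminSivm => ivvnnnnnminivivm

S => Pm   [S → P m]
Pm => SUvm   [P → S U v]
SUvm => ivUvm   [S → i v]
ivUvm => ivUQQvm   [U → U Q Q]
ivUQQvm => ivSQQvm   [U → S]
ivSQQvm => ivvnQQvm   [S → v n]
ivvnQQvm => ivvnnSiQvm   [Q → n S i]
ivvnnSiQvm => ivvnnPmiQvm   [S → P m]
ivvnnPmiQvm => ivvnnnnnmiQvm   [P → n n n]
ivvnnnnnmiQvm => ivvnnnnnminSivm   [Q → n S i]
ivvnnnnnminSivm => ivvnnnnnminivivm   [S → i v]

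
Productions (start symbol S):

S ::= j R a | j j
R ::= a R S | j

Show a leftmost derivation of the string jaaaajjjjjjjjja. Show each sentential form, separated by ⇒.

S ⇒ jRa   [S ::= j R a]
jRa ⇒ jaRSa   [R ::= a R S]
jaRSa ⇒ jaaRSSa   [R ::= a R S]
jaaRSSa ⇒ jaaaRSSSa   [R ::= a R S]
jaaaRSSSa ⇒ jaaaaRSSSSa   [R ::= a R S]
jaaaaRSSSSa ⇒ jaaaajSSSSa   [R ::= j]
jaaaajSSSSa ⇒ jaaaajjjSSSa   [S ::= j j]
jaaaajjjSSSa ⇒ jaaaajjjjjSSa   [S ::= j j]
jaaaajjjjjSSa ⇒ jaaaajjjjjjjSa   [S ::= j j]
jaaaajjjjjjjSa ⇒ jaaaajjjjjjjjja   [S ::= j j]

S ⇒ jRa ⇒ jaRSa ⇒ jaaRSSa ⇒ jaaaRSSSa ⇒ jaaaaRSSSSa ⇒ jaaaajSSSSa ⇒ jaaaajjjSSSa ⇒ jaaaajjjjjSSa ⇒ jaaaajjjjjjjSa ⇒ jaaaajjjjjjjjja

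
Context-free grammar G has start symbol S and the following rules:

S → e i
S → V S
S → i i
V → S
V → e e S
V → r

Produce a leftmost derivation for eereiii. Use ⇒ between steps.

S ⇒ VS   [S → V S]
VS ⇒ eeSS   [V → e e S]
eeSS ⇒ eeVSS   [S → V S]
eeVSS ⇒ eerSS   [V → r]
eerSS ⇒ eereiS   [S → e i]
eereiS ⇒ eereiii   [S → i i]

S ⇒ VS ⇒ eeSS ⇒ eeVSS ⇒ eerSS ⇒ eereiS ⇒ eereiii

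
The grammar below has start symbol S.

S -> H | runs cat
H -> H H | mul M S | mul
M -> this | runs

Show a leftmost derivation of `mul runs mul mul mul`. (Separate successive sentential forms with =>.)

S => H => H H => mul M S H => mul runs S H => mul runs H H => mul runs H H H => mul runs mul H H => mul runs mul mul H => mul runs mul mul mul

S => H   [S -> H]
H => H H   [H -> H H]
H H => mul M S H   [H -> mul M S]
mul M S H => mul runs S H   [M -> runs]
mul runs S H => mul runs H H   [S -> H]
mul runs H H => mul runs H H H   [H -> H H]
mul runs H H H => mul runs mul H H   [H -> mul]
mul runs mul H H => mul runs mul mul H   [H -> mul]
mul runs mul mul H => mul runs mul mul mul   [H -> mul]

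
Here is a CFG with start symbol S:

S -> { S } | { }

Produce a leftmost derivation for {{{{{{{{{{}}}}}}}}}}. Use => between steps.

S => {S}   [S -> { S }]
{S} => {{S}}   [S -> { S }]
{{S}} => {{{S}}}   [S -> { S }]
{{{S}}} => {{{{S}}}}   [S -> { S }]
{{{{S}}}} => {{{{{S}}}}}   [S -> { S }]
{{{{{S}}}}} => {{{{{{S}}}}}}   [S -> { S }]
{{{{{{S}}}}}} => {{{{{{{S}}}}}}}   [S -> { S }]
{{{{{{{S}}}}}}} => {{{{{{{{S}}}}}}}}   [S -> { S }]
{{{{{{{{S}}}}}}}} => {{{{{{{{{S}}}}}}}}}   [S -> { S }]
{{{{{{{{{S}}}}}}}}} => {{{{{{{{{{}}}}}}}}}}   [S -> { }]

S=>{S}=>{{S}}=>{{{S}}}=>{{{{S}}}}=>{{{{{S}}}}}=>{{{{{{S}}}}}}=>{{{{{{{S}}}}}}}=>{{{{{{{{S}}}}}}}}=>{{{{{{{{{S}}}}}}}}}=>{{{{{{{{{{}}}}}}}}}}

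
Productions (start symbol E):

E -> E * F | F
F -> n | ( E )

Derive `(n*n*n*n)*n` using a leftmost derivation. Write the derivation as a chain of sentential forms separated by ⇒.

E ⇒ E*F   [E -> E * F]
E*F ⇒ F*F   [E -> F]
F*F ⇒ (E)*F   [F -> ( E )]
(E)*F ⇒ (E*F)*F   [E -> E * F]
(E*F)*F ⇒ (E*F*F)*F   [E -> E * F]
(E*F*F)*F ⇒ (E*F*F*F)*F   [E -> E * F]
(E*F*F*F)*F ⇒ (F*F*F*F)*F   [E -> F]
(F*F*F*F)*F ⇒ (n*F*F*F)*F   [F -> n]
(n*F*F*F)*F ⇒ (n*n*F*F)*F   [F -> n]
(n*n*F*F)*F ⇒ (n*n*n*F)*F   [F -> n]
(n*n*n*F)*F ⇒ (n*n*n*n)*F   [F -> n]
(n*n*n*n)*F ⇒ (n*n*n*n)*n   [F -> n]

E⇒E*F⇒F*F⇒(E)*F⇒(E*F)*F⇒(E*F*F)*F⇒(E*F*F*F)*F⇒(F*F*F*F)*F⇒(n*F*F*F)*F⇒(n*n*F*F)*F⇒(n*n*n*F)*F⇒(n*n*n*n)*F⇒(n*n*n*n)*n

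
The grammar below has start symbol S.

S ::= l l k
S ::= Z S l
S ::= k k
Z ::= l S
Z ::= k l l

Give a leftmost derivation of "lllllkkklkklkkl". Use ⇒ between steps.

S ⇒ ZSl ⇒ lSSl ⇒ lZSlSl ⇒ llSSlSl ⇒ llZSlSlSl ⇒ lllSSlSlSl ⇒ lllllkSlSlSl ⇒ lllllkkklSlSl ⇒ lllllkkklkklSl ⇒ lllllkkklkklkkl

S ⇒ ZSl   [S ::= Z S l]
ZSl ⇒ lSSl   [Z ::= l S]
lSSl ⇒ lZSlSl   [S ::= Z S l]
lZSlSl ⇒ llSSlSl   [Z ::= l S]
llSSlSl ⇒ llZSlSlSl   [S ::= Z S l]
llZSlSlSl ⇒ lllSSlSlSl   [Z ::= l S]
lllSSlSlSl ⇒ lllllkSlSlSl   [S ::= l l k]
lllllkSlSlSl ⇒ lllllkkklSlSl   [S ::= k k]
lllllkkklSlSl ⇒ lllllkkklkklSl   [S ::= k k]
lllllkkklkklSl ⇒ lllllkkklkklkkl   [S ::= k k]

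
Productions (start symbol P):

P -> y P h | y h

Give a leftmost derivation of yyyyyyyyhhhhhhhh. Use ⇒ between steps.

P ⇒ yPh ⇒ yyPhh ⇒ yyyPhhh ⇒ yyyyPhhhh ⇒ yyyyyPhhhhh ⇒ yyyyyyPhhhhhh ⇒ yyyyyyyPhhhhhhh ⇒ yyyyyyyyhhhhhhhh

P ⇒ yPh   [P -> y P h]
yPh ⇒ yyPhh   [P -> y P h]
yyPhh ⇒ yyyPhhh   [P -> y P h]
yyyPhhh ⇒ yyyyPhhhh   [P -> y P h]
yyyyPhhhh ⇒ yyyyyPhhhhh   [P -> y P h]
yyyyyPhhhhh ⇒ yyyyyyPhhhhhh   [P -> y P h]
yyyyyyPhhhhhh ⇒ yyyyyyyPhhhhhhh   [P -> y P h]
yyyyyyyPhhhhhhh ⇒ yyyyyyyyhhhhhhhh   [P -> y h]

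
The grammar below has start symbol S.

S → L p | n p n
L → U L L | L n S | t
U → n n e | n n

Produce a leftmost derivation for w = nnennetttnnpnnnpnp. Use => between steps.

S => Lp   [S → L p]
Lp => LnSp   [L → L n S]
LnSp => LnSnSp   [L → L n S]
LnSnSp => ULLnSnSp   [L → U L L]
ULLnSnSp => nneLLnSnSp   [U → n n e]
nneLLnSnSp => nneULLLnSnSp   [L → U L L]
nneULLLnSnSp => nnenneLLLnSnSp   [U → n n e]
nnenneLLLnSnSp => nnennetLLnSnSp   [L → t]
nnennetLLnSnSp => nnennettLnSnSp   [L → t]
nnennettLnSnSp => nnennetttnSnSp   [L → t]
nnennetttnSnSp => nnennetttnnpnnSp   [S → n p n]
nnennetttnnpnnSp => nnennetttnnpnnnpnp   [S → n p n]

S=>Lp=>LnSp=>LnSnSp=>ULLnSnSp=>nneLLnSnSp=>nneULLLnSnSp=>nnenneLLLnSnSp=>nnennetLLnSnSp=>nnennettLnSnSp=>nnennetttnSnSp=>nnennetttnnpnnSp=>nnennetttnnpnnnpnp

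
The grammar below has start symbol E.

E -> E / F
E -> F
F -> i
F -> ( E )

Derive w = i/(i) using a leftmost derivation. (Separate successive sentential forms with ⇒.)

E ⇒ E/F   [E -> E / F]
E/F ⇒ F/F   [E -> F]
F/F ⇒ i/F   [F -> i]
i/F ⇒ i/(E)   [F -> ( E )]
i/(E) ⇒ i/(F)   [E -> F]
i/(F) ⇒ i/(i)   [F -> i]

E⇒E/F⇒F/F⇒i/F⇒i/(E)⇒i/(F)⇒i/(i)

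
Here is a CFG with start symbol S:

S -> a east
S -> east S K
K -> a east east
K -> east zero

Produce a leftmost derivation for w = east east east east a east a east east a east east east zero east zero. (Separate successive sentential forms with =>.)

S => east S K => east east S K K => east east east S K K K => east east east east S K K K K => east east east east a east K K K K => east east east east a east a east east K K K => east east east east a east a east east a east east K K => east east east east a east a east east a east east east zero K => east east east east a east a east east a east east east zero east zero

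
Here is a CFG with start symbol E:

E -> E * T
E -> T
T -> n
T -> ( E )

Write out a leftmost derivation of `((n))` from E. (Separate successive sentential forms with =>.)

E=>T=>(E)=>(T)=>((E))=>((T))=>((n))

E => T   [E -> T]
T => (E)   [T -> ( E )]
(E) => (T)   [E -> T]
(T) => ((E))   [T -> ( E )]
((E)) => ((T))   [E -> T]
((T)) => ((n))   [T -> n]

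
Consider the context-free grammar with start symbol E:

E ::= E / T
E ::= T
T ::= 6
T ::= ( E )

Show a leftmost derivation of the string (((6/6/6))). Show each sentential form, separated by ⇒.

E ⇒ T ⇒ (E) ⇒ (T) ⇒ ((E)) ⇒ ((T)) ⇒ (((E))) ⇒ (((E/T))) ⇒ (((E/T/T))) ⇒ (((T/T/T))) ⇒ (((6/T/T))) ⇒ (((6/6/T))) ⇒ (((6/6/6)))

E ⇒ T   [E ::= T]
T ⇒ (E)   [T ::= ( E )]
(E) ⇒ (T)   [E ::= T]
(T) ⇒ ((E))   [T ::= ( E )]
((E)) ⇒ ((T))   [E ::= T]
((T)) ⇒ (((E)))   [T ::= ( E )]
(((E))) ⇒ (((E/T)))   [E ::= E / T]
(((E/T))) ⇒ (((E/T/T)))   [E ::= E / T]
(((E/T/T))) ⇒ (((T/T/T)))   [E ::= T]
(((T/T/T))) ⇒ (((6/T/T)))   [T ::= 6]
(((6/T/T))) ⇒ (((6/6/T)))   [T ::= 6]
(((6/6/T))) ⇒ (((6/6/6)))   [T ::= 6]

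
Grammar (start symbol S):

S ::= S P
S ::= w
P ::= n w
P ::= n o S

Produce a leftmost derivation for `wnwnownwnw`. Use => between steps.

S => SP => SPP => SPPP => wPPP => wnwPP => wnwnoSP => wnwnoSPP => wnwnowPP => wnwnownwP => wnwnownwnw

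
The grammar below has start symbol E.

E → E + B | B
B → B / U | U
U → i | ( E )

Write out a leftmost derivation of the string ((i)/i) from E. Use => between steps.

E => B   [E → B]
B => U   [B → U]
U => (E)   [U → ( E )]
(E) => (B)   [E → B]
(B) => (B/U)   [B → B / U]
(B/U) => (U/U)   [B → U]
(U/U) => ((E)/U)   [U → ( E )]
((E)/U) => ((B)/U)   [E → B]
((B)/U) => ((U)/U)   [B → U]
((U)/U) => ((i)/U)   [U → i]
((i)/U) => ((i)/i)   [U → i]

E=>B=>U=>(E)=>(B)=>(B/U)=>(U/U)=>((E)/U)=>((B)/U)=>((U)/U)=>((i)/U)=>((i)/i)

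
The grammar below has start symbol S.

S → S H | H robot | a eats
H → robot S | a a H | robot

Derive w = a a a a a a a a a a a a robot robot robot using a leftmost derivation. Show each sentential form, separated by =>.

S => S H   [S → S H]
S H => H robot H   [S → H robot]
H robot H => a a H robot H   [H → a a H]
a a H robot H => a a a a H robot H   [H → a a H]
a a a a H robot H => a a a a a a H robot H   [H → a a H]
a a a a a a H robot H => a a a a a a a a H robot H   [H → a a H]
a a a a a a a a H robot H => a a a a a a a a a a H robot H   [H → a a H]
a a a a a a a a a a H robot H => a a a a a a a a a a a a H robot H   [H → a a H]
a a a a a a a a a a a a H robot H => a a a a a a a a a a a a robot robot H   [H → robot]
a a a a a a a a a a a a robot robot H => a a a a a a a a a a a a robot robot robot   [H → robot]

S => S H => H robot H => a a H robot H => a a a a H robot H => a a a a a a H robot H => a a a a a a a a H robot H => a a a a a a a a a a H robot H => a a a a a a a a a a a a H robot H => a a a a a a a a a a a a robot robot H => a a a a a a a a a a a a robot robot robot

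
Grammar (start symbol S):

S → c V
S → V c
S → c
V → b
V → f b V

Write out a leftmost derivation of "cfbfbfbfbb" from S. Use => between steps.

S => cV => cfbV => cfbfbV => cfbfbfbV => cfbfbfbfbV => cfbfbfbfbb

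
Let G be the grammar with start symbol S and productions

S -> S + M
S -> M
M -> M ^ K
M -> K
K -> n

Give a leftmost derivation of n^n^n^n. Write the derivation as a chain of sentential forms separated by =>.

S => M   [S -> M]
M => M^K   [M -> M ^ K]
M^K => M^K^K   [M -> M ^ K]
M^K^K => M^K^K^K   [M -> M ^ K]
M^K^K^K => K^K^K^K   [M -> K]
K^K^K^K => n^K^K^K   [K -> n]
n^K^K^K => n^n^K^K   [K -> n]
n^n^K^K => n^n^n^K   [K -> n]
n^n^n^K => n^n^n^n   [K -> n]

S => M => M^K => M^K^K => M^K^K^K => K^K^K^K => n^K^K^K => n^n^K^K => n^n^n^K => n^n^n^n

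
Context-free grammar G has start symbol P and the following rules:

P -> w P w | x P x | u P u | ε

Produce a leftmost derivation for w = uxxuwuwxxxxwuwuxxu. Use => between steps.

P=>uPu=>uxPxu=>uxxPxxu=>uxxuPuxxu=>uxxuwPwuxxu=>uxxuwuPuwuxxu=>uxxuwuwPwuwuxxu=>uxxuwuwxPxwuwuxxu=>uxxuwuwxxPxxwuwuxxu=>uxxuwuwxxxxwuwuxxu

P => uPu   [P -> u P u]
uPu => uxPxu   [P -> x P x]
uxPxu => uxxPxxu   [P -> x P x]
uxxPxxu => uxxuPuxxu   [P -> u P u]
uxxuPuxxu => uxxuwPwuxxu   [P -> w P w]
uxxuwPwuxxu => uxxuwuPuwuxxu   [P -> u P u]
uxxuwuPuwuxxu => uxxuwuwPwuwuxxu   [P -> w P w]
uxxuwuwPwuwuxxu => uxxuwuwxPxwuwuxxu   [P -> x P x]
uxxuwuwxPxwuwuxxu => uxxuwuwxxPxxwuwuxxu   [P -> x P x]
uxxuwuwxxPxxwuwuxxu => uxxuwuwxxxxwuwuxxu   [P -> ε]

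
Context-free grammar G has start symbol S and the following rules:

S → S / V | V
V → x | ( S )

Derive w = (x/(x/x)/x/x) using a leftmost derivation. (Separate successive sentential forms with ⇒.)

S ⇒ V ⇒ (S) ⇒ (S/V) ⇒ (S/V/V) ⇒ (S/V/V/V) ⇒ (V/V/V/V) ⇒ (x/V/V/V) ⇒ (x/(S)/V/V) ⇒ (x/(S/V)/V/V) ⇒ (x/(V/V)/V/V) ⇒ (x/(x/V)/V/V) ⇒ (x/(x/x)/V/V) ⇒ (x/(x/x)/x/V) ⇒ (x/(x/x)/x/x)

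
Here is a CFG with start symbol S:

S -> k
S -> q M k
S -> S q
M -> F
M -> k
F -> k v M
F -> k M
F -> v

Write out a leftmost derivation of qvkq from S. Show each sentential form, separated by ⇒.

S⇒Sq⇒qMkq⇒qFkq⇒qvkq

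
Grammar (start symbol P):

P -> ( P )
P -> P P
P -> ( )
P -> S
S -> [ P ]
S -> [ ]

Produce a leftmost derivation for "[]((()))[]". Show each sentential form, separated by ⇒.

P ⇒ PP ⇒ SP ⇒ []P ⇒ []PP ⇒ [](P)P ⇒ []((P))P ⇒ []((()))P ⇒ []((()))S ⇒ []((()))[]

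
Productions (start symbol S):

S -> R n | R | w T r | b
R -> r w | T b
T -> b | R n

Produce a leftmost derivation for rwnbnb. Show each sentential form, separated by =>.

S => R => Tb => Rnb => Tbnb => Rnbnb => rwnbnb

S => R   [S -> R]
R => Tb   [R -> T b]
Tb => Rnb   [T -> R n]
Rnb => Tbnb   [R -> T b]
Tbnb => Rnbnb   [T -> R n]
Rnbnb => rwnbnb   [R -> r w]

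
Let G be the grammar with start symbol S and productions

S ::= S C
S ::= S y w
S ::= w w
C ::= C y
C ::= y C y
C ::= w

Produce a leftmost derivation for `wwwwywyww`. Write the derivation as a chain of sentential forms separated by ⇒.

S ⇒ SC ⇒ SywC ⇒ SywywC ⇒ SCywywC ⇒ SCCywywC ⇒ wwCCywywC ⇒ wwwCywywC ⇒ wwwwywywC ⇒ wwwwywyww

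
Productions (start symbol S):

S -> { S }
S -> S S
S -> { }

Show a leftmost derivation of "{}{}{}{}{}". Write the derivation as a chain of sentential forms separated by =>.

S=>SS=>SSS=>{}SS=>{}SSS=>{}SSSS=>{}{}SSS=>{}{}{}SS=>{}{}{}{}S=>{}{}{}{}{}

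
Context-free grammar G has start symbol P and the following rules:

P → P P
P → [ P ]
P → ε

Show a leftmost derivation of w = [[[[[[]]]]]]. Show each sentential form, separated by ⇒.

P ⇒ [P]   [P → [ P ]]
[P] ⇒ [[P]]   [P → [ P ]]
[[P]] ⇒ [[[P]]]   [P → [ P ]]
[[[P]]] ⇒ [[[PP]]]   [P → P P]
[[[PP]]] ⇒ [[[[P]P]]]   [P → [ P ]]
[[[[P]P]]] ⇒ [[[[[P]]P]]]   [P → [ P ]]
[[[[[P]]P]]] ⇒ [[[[[[P]]]P]]]   [P → [ P ]]
[[[[[[P]]]P]]] ⇒ [[[[[[]]]P]]]   [P → ε]
[[[[[[]]]P]]] ⇒ [[[[[[]]]]]]   [P → ε]

P ⇒ [P] ⇒ [[P]] ⇒ [[[P]]] ⇒ [[[PP]]] ⇒ [[[[P]P]]] ⇒ [[[[[P]]P]]] ⇒ [[[[[[P]]]P]]] ⇒ [[[[[[]]]P]]] ⇒ [[[[[[]]]]]]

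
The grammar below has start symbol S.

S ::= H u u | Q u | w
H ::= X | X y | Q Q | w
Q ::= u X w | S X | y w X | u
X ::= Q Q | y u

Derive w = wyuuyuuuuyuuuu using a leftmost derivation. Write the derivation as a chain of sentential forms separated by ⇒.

S ⇒ Huu   [S ::= H u u]
Huu ⇒ QQuu   [H ::= Q Q]
QQuu ⇒ SXQuu   [Q ::= S X]
SXQuu ⇒ HuuXQuu   [S ::= H u u]
HuuXQuu ⇒ QQuuXQuu   [H ::= Q Q]
QQuuXQuu ⇒ SXQuuXQuu   [Q ::= S X]
SXQuuXQuu ⇒ QuXQuuXQuu   [S ::= Q u]
QuXQuuXQuu ⇒ SXuXQuuXQuu   [Q ::= S X]
SXuXQuuXQuu ⇒ wXuXQuuXQuu   [S ::= w]
wXuXQuuXQuu ⇒ wyuuXQuuXQuu   [X ::= y u]
wyuuXQuuXQuu ⇒ wyuuyuQuuXQuu   [X ::= y u]
wyuuyuQuuXQuu ⇒ wyuuyuuuuXQuu   [Q ::= u]
wyuuyuuuuXQuu ⇒ wyuuyuuuuyuQuu   [X ::= y u]
wyuuyuuuuyuQuu ⇒ wyuuyuuuuyuuuu   [Q ::= u]

S⇒Huu⇒QQuu⇒SXQuu⇒HuuXQuu⇒QQuuXQuu⇒SXQuuXQuu⇒QuXQuuXQuu⇒SXuXQuuXQuu⇒wXuXQuuXQuu⇒wyuuXQuuXQuu⇒wyuuyuQuuXQuu⇒wyuuyuuuuXQuu⇒wyuuyuuuuyuQuu⇒wyuuyuuuuyuuuu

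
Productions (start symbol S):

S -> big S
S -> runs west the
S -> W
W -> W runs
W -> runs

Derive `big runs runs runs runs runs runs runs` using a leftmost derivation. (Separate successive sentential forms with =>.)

S => big S   [S -> big S]
big S => big W   [S -> W]
big W => big W runs   [W -> W runs]
big W runs => big W runs runs   [W -> W runs]
big W runs runs => big W runs runs runs   [W -> W runs]
big W runs runs runs => big W runs runs runs runs   [W -> W runs]
big W runs runs runs runs => big W runs runs runs runs runs   [W -> W runs]
big W runs runs runs runs runs => big W runs runs runs runs runs runs   [W -> W runs]
big W runs runs runs runs runs runs => big runs runs runs runs runs runs runs   [W -> runs]

S => big S => big W => big W runs => big W runs runs => big W runs runs runs => big W runs runs runs runs => big W runs runs runs runs runs => big W runs runs runs runs runs runs => big runs runs runs runs runs runs runs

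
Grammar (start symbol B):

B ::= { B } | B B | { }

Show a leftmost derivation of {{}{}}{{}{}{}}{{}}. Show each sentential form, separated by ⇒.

B⇒BB⇒BBB⇒{B}BB⇒{BB}BB⇒{{}B}BB⇒{{}{}}BB⇒{{}{}}{B}B⇒{{}{}}{BB}B⇒{{}{}}{BBB}B⇒{{}{}}{{}BB}B⇒{{}{}}{{}{}B}B⇒{{}{}}{{}{}{}}B⇒{{}{}}{{}{}{}}{B}⇒{{}{}}{{}{}{}}{{}}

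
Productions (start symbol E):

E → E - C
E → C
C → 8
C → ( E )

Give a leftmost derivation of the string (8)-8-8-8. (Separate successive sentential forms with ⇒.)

E ⇒ E-C ⇒ E-C-C ⇒ E-C-C-C ⇒ C-C-C-C ⇒ (E)-C-C-C ⇒ (C)-C-C-C ⇒ (8)-C-C-C ⇒ (8)-8-C-C ⇒ (8)-8-8-C ⇒ (8)-8-8-8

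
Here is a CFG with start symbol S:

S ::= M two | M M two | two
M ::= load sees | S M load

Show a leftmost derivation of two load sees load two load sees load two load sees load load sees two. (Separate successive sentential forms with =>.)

S => M M two => S M load M two => M two M load M two => S M load two M load M two => M two M load two M load M two => S M load two M load two M load M two => two M load two M load two M load M two => two load sees load two M load two M load M two => two load sees load two load sees load two M load M two => two load sees load two load sees load two load sees load M two => two load sees load two load sees load two load sees load load sees two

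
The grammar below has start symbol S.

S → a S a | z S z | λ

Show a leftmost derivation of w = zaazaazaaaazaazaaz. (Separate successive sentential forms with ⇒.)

S ⇒ zSz ⇒ zaSaz ⇒ zaaSaaz ⇒ zaazSzaaz ⇒ zaazaSazaaz ⇒ zaazaaSaazaaz ⇒ zaazaazSzaazaaz ⇒ zaazaazaSazaazaaz ⇒ zaazaazaaSaazaazaaz ⇒ zaazaazaaaazaazaaz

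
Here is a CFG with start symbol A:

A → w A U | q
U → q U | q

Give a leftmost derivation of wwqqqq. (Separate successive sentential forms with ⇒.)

A⇒wAU⇒wwAUU⇒wwqUU⇒wwqqU⇒wwqqqU⇒wwqqqq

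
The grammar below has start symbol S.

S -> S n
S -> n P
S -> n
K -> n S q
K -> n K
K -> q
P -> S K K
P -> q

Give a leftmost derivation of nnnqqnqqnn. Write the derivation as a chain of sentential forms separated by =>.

S => Sn => Snn => nPnn => nSKKnn => nSnKKnn => nnPnKKnn => nnSKKnKKnn => nnnKKnKKnn => nnnqKnKKnn => nnnqqnKKnn => nnnqqnqKnn => nnnqqnqqnn

S => Sn   [S -> S n]
Sn => Snn   [S -> S n]
Snn => nPnn   [S -> n P]
nPnn => nSKKnn   [P -> S K K]
nSKKnn => nSnKKnn   [S -> S n]
nSnKKnn => nnPnKKnn   [S -> n P]
nnPnKKnn => nnSKKnKKnn   [P -> S K K]
nnSKKnKKnn => nnnKKnKKnn   [S -> n]
nnnKKnKKnn => nnnqKnKKnn   [K -> q]
nnnqKnKKnn => nnnqqnKKnn   [K -> q]
nnnqqnKKnn => nnnqqnqKnn   [K -> q]
nnnqqnqKnn => nnnqqnqqnn   [K -> q]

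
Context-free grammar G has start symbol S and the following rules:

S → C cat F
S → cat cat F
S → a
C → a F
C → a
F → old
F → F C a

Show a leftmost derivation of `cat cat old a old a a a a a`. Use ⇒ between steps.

S ⇒ cat cat F ⇒ cat cat F C a ⇒ cat cat F C a C a ⇒ cat cat F C a C a C a ⇒ cat cat old C a C a C a ⇒ cat cat old a F a C a C a ⇒ cat cat old a old a C a C a ⇒ cat cat old a old a a a C a ⇒ cat cat old a old a a a a a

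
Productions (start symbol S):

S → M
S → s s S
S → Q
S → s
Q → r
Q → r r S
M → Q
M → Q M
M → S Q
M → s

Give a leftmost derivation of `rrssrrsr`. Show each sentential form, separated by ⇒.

S ⇒ Q ⇒ rrS ⇒ rrM ⇒ rrSQ ⇒ rrssSQ ⇒ rrssQQ ⇒ rrssrrSQ ⇒ rrssrrMQ ⇒ rrssrrsQ ⇒ rrssrrsr

S ⇒ Q   [S → Q]
Q ⇒ rrS   [Q → r r S]
rrS ⇒ rrM   [S → M]
rrM ⇒ rrSQ   [M → S Q]
rrSQ ⇒ rrssSQ   [S → s s S]
rrssSQ ⇒ rrssQQ   [S → Q]
rrssQQ ⇒ rrssrrSQ   [Q → r r S]
rrssrrSQ ⇒ rrssrrMQ   [S → M]
rrssrrMQ ⇒ rrssrrsQ   [M → s]
rrssrrsQ ⇒ rrssrrsr   [Q → r]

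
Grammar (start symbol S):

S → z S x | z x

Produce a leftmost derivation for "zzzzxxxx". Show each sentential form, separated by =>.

S => zSx   [S → z S x]
zSx => zzSxx   [S → z S x]
zzSxx => zzzSxxx   [S → z S x]
zzzSxxx => zzzzxxxx   [S → z x]

S=>zSx=>zzSxx=>zzzSxxx=>zzzzxxxx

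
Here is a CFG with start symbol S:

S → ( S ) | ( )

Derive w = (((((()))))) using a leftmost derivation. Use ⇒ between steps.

S⇒(S)⇒((S))⇒(((S)))⇒((((S))))⇒(((((S)))))⇒(((((())))))

S ⇒ (S)   [S → ( S )]
(S) ⇒ ((S))   [S → ( S )]
((S)) ⇒ (((S)))   [S → ( S )]
(((S))) ⇒ ((((S))))   [S → ( S )]
((((S)))) ⇒ (((((S)))))   [S → ( S )]
(((((S))))) ⇒ (((((())))))   [S → ( )]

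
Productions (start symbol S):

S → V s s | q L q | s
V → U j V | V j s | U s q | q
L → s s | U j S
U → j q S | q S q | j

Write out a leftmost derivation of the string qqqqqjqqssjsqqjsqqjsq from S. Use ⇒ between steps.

S ⇒ qLq ⇒ qUjSq ⇒ qqSqjSq ⇒ qqqLqqjSq ⇒ qqqUjSqqjSq ⇒ qqqqSqjSqqjSq ⇒ qqqqqLqqjSqqjSq ⇒ qqqqqUjSqqjSqqjSq ⇒ qqqqqjqSjSqqjSqqjSq ⇒ qqqqqjqVssjSqqjSqqjSq ⇒ qqqqqjqqssjSqqjSqqjSq ⇒ qqqqqjqqssjsqqjSqqjSq ⇒ qqqqqjqqssjsqqjsqqjSq ⇒ qqqqqjqqssjsqqjsqqjsq

S ⇒ qLq   [S → q L q]
qLq ⇒ qUjSq   [L → U j S]
qUjSq ⇒ qqSqjSq   [U → q S q]
qqSqjSq ⇒ qqqLqqjSq   [S → q L q]
qqqLqqjSq ⇒ qqqUjSqqjSq   [L → U j S]
qqqUjSqqjSq ⇒ qqqqSqjSqqjSq   [U → q S q]
qqqqSqjSqqjSq ⇒ qqqqqLqqjSqqjSq   [S → q L q]
qqqqqLqqjSqqjSq ⇒ qqqqqUjSqqjSqqjSq   [L → U j S]
qqqqqUjSqqjSqqjSq ⇒ qqqqqjqSjSqqjSqqjSq   [U → j q S]
qqqqqjqSjSqqjSqqjSq ⇒ qqqqqjqVssjSqqjSqqjSq   [S → V s s]
qqqqqjqVssjSqqjSqqjSq ⇒ qqqqqjqqssjSqqjSqqjSq   [V → q]
qqqqqjqqssjSqqjSqqjSq ⇒ qqqqqjqqssjsqqjSqqjSq   [S → s]
qqqqqjqqssjsqqjSqqjSq ⇒ qqqqqjqqssjsqqjsqqjSq   [S → s]
qqqqqjqqssjsqqjsqqjSq ⇒ qqqqqjqqssjsqqjsqqjsq   [S → s]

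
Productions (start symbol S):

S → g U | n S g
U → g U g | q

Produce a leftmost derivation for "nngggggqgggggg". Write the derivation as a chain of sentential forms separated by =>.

S => nSg => nnSgg => nngUgg => nnggUggg => nngggUgggg => nnggggUggggg => nngggggUgggggg => nngggggqgggggg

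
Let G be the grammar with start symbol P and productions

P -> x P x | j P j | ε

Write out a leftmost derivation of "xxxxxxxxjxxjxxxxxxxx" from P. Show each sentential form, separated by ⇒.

P ⇒ xPx ⇒ xxPxx ⇒ xxxPxxx ⇒ xxxxPxxxx ⇒ xxxxxPxxxxx ⇒ xxxxxxPxxxxxx ⇒ xxxxxxxPxxxxxxx ⇒ xxxxxxxxPxxxxxxxx ⇒ xxxxxxxxjPjxxxxxxxx ⇒ xxxxxxxxjxPxjxxxxxxxx ⇒ xxxxxxxxjxxjxxxxxxxx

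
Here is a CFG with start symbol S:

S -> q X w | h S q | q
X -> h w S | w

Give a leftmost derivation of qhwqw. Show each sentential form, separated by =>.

S => qXw => qhwSw => qhwqw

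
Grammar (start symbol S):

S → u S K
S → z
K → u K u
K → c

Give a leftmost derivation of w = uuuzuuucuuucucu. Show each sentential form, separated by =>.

S => uSK => uuSKK => uuuSKKK => uuuzKKK => uuuzuKuKK => uuuzuuKuuKK => uuuzuuuKuuuKK => uuuzuuucuuuKK => uuuzuuucuuucK => uuuzuuucuuucuKu => uuuzuuucuuucucu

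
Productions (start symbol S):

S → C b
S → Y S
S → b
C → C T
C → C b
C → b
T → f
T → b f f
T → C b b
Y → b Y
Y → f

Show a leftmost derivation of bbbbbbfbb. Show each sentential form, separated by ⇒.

S ⇒ YS   [S → Y S]
YS ⇒ bYS   [Y → b Y]
bYS ⇒ bbYS   [Y → b Y]
bbYS ⇒ bbbYS   [Y → b Y]
bbbYS ⇒ bbbbYS   [Y → b Y]
bbbbYS ⇒ bbbbbYS   [Y → b Y]
bbbbbYS ⇒ bbbbbbYS   [Y → b Y]
bbbbbbYS ⇒ bbbbbbfS   [Y → f]
bbbbbbfS ⇒ bbbbbbfCb   [S → C b]
bbbbbbfCb ⇒ bbbbbbfbb   [C → b]

S ⇒ YS ⇒ bYS ⇒ bbYS ⇒ bbbYS ⇒ bbbbYS ⇒ bbbbbYS ⇒ bbbbbbYS ⇒ bbbbbbfS ⇒ bbbbbbfCb ⇒ bbbbbbfbb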